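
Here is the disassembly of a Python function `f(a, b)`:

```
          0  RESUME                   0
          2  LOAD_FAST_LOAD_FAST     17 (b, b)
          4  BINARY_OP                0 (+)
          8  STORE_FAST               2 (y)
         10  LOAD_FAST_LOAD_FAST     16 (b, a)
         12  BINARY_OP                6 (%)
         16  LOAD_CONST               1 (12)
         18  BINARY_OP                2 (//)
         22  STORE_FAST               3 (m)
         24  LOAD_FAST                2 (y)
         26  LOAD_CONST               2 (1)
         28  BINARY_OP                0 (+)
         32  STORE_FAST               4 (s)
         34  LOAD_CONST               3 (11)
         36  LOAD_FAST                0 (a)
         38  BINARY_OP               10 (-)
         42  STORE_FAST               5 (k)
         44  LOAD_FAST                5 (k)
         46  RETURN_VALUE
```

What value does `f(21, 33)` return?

-10

LOAD_FAST_LOAD_FAST b,b → push 33,33. Stack: [33, 33]
BINARY_OP + → 33 + 33 = 66. Stack: [66]
STORE_FAST y → y=66. Stack: []
LOAD_FAST_LOAD_FAST b,a → push 33,21. Stack: [33, 21]
BINARY_OP % → 33 % 21 = 12. Stack: [12]
LOAD_CONST → push 12. Stack: [12, 12]
BINARY_OP // → 12 // 12 = 1. Stack: [1]
STORE_FAST m → m=1. Stack: []
LOAD_FAST y → push 66. Stack: [66]
LOAD_CONST → push 1. Stack: [66, 1]
BINARY_OP + → 66 + 1 = 67. Stack: [67]
STORE_FAST s → s=67. Stack: []
LOAD_CONST → push 11. Stack: [11]
LOAD_FAST a → push 21. Stack: [11, 21]
BINARY_OP - → 11 - 21 = -10. Stack: [-10]
STORE_FAST k → k=-10. Stack: []
LOAD_FAST k → push -10. Stack: [-10]
RETURN_VALUE → return -10.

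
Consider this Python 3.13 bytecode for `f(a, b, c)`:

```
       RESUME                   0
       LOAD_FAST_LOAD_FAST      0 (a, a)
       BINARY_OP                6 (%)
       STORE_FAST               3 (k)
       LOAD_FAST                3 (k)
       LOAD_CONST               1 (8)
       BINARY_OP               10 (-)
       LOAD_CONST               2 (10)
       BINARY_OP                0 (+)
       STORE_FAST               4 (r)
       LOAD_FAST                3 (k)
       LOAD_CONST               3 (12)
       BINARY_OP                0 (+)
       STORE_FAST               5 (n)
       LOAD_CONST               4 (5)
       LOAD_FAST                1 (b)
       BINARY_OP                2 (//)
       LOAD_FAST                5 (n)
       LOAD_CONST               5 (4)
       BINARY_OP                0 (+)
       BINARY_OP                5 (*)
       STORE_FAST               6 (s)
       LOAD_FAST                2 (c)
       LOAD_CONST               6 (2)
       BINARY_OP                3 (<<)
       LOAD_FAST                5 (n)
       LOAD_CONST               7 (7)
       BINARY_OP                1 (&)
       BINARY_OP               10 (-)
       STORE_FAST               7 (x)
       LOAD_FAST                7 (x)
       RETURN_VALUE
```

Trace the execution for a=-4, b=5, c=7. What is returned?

24

LOAD_FAST_LOAD_FAST a,a → push -4,-4. Stack: [-4, -4]
BINARY_OP % → -4 % -4 = 0. Stack: [0]
STORE_FAST k → k=0. Stack: []
LOAD_FAST k → push 0. Stack: [0]
LOAD_CONST → push 8. Stack: [0, 8]
BINARY_OP - → 0 - 8 = -8. Stack: [-8]
LOAD_CONST → push 10. Stack: [-8, 10]
BINARY_OP + → -8 + 10 = 2. Stack: [2]
STORE_FAST r → r=2. Stack: []
LOAD_FAST k → push 0. Stack: [0]
LOAD_CONST → push 12. Stack: [0, 12]
BINARY_OP + → 0 + 12 = 12. Stack: [12]
STORE_FAST n → n=12. Stack: []
LOAD_CONST → push 5. Stack: [5]
LOAD_FAST b → push 5. Stack: [5, 5]
BINARY_OP // → 5 // 5 = 1. Stack: [1]
LOAD_FAST n → push 12. Stack: [1, 12]
LOAD_CONST → push 4. Stack: [1, 12, 4]
BINARY_OP + → 12 + 4 = 16. Stack: [1, 16]
BINARY_OP * → 1 * 16 = 16. Stack: [16]
STORE_FAST s → s=16. Stack: []
LOAD_FAST c → push 7. Stack: [7]
LOAD_CONST → push 2. Stack: [7, 2]
BINARY_OP << → 7 << 2 = 28. Stack: [28]
LOAD_FAST n → push 12. Stack: [28, 12]
LOAD_CONST → push 7. Stack: [28, 12, 7]
BINARY_OP & → 12 & 7 = 4. Stack: [28, 4]
BINARY_OP - → 28 - 4 = 24. Stack: [24]
STORE_FAST x → x=24. Stack: []
LOAD_FAST x → push 24. Stack: [24]
RETURN_VALUE → return 24.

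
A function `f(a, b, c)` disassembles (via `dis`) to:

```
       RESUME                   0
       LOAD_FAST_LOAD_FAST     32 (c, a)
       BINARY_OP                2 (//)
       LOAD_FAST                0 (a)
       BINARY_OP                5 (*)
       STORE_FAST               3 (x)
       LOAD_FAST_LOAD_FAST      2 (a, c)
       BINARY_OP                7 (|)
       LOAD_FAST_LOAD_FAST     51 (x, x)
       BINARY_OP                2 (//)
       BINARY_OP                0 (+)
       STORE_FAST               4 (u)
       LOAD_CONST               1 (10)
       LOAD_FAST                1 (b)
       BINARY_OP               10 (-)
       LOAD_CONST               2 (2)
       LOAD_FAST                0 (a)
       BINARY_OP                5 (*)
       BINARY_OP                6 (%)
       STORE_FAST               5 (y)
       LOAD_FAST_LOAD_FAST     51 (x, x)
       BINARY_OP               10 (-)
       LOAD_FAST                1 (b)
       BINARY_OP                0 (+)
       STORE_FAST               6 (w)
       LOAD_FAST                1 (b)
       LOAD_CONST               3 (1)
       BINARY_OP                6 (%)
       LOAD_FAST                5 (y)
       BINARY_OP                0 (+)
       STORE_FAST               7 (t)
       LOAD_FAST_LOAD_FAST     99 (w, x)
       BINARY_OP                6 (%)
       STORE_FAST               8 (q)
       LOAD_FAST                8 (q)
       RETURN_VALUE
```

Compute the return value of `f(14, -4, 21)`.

10

LOAD_FAST_LOAD_FAST c,a → push 21,14. Stack: [21, 14]
BINARY_OP // → 21 // 14 = 1. Stack: [1]
LOAD_FAST a → push 14. Stack: [1, 14]
BINARY_OP * → 1 * 14 = 14. Stack: [14]
STORE_FAST x → x=14. Stack: []
LOAD_FAST_LOAD_FAST a,c → push 14,21. Stack: [14, 21]
BINARY_OP | → 14 | 21 = 31. Stack: [31]
LOAD_FAST_LOAD_FAST x,x → push 14,14. Stack: [31, 14, 14]
BINARY_OP // → 14 // 14 = 1. Stack: [31, 1]
BINARY_OP + → 31 + 1 = 32. Stack: [32]
STORE_FAST u → u=32. Stack: []
LOAD_CONST → push 10. Stack: [10]
LOAD_FAST b → push -4. Stack: [10, -4]
BINARY_OP - → 10 - -4 = 14. Stack: [14]
LOAD_CONST → push 2. Stack: [14, 2]
LOAD_FAST a → push 14. Stack: [14, 2, 14]
BINARY_OP * → 2 * 14 = 28. Stack: [14, 28]
BINARY_OP % → 14 % 28 = 14. Stack: [14]
STORE_FAST y → y=14. Stack: []
LOAD_FAST_LOAD_FAST x,x → push 14,14. Stack: [14, 14]
BINARY_OP - → 14 - 14 = 0. Stack: [0]
LOAD_FAST b → push -4. Stack: [0, -4]
BINARY_OP + → 0 + -4 = -4. Stack: [-4]
STORE_FAST w → w=-4. Stack: []
LOAD_FAST b → push -4. Stack: [-4]
LOAD_CONST → push 1. Stack: [-4, 1]
BINARY_OP % → -4 % 1 = 0. Stack: [0]
LOAD_FAST y → push 14. Stack: [0, 14]
BINARY_OP + → 0 + 14 = 14. Stack: [14]
STORE_FAST t → t=14. Stack: []
LOAD_FAST_LOAD_FAST w,x → push -4,14. Stack: [-4, 14]
BINARY_OP % → -4 % 14 = 10. Stack: [10]
STORE_FAST q → q=10. Stack: []
LOAD_FAST q → push 10. Stack: [10]
RETURN_VALUE → return 10.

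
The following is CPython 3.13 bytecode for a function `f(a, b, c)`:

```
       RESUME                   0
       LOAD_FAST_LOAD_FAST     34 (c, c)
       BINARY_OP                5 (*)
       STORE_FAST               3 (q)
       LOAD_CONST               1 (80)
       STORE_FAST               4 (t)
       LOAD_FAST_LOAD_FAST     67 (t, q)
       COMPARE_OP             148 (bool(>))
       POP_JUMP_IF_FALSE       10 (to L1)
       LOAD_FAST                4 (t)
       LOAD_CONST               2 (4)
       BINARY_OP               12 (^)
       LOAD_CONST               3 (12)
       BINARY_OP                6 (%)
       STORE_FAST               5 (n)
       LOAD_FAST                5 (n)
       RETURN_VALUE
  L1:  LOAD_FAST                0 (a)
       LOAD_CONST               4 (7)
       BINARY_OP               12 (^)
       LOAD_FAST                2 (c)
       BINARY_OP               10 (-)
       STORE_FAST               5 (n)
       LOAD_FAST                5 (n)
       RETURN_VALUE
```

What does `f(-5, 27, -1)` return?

0

LOAD_FAST_LOAD_FAST c,c → push -1,-1. Stack: [-1, -1]
BINARY_OP * → -1 * -1 = 1. Stack: [1]
STORE_FAST q → q=1. Stack: []
LOAD_CONST → push 80. Stack: [80]
STORE_FAST t → t=80. Stack: []
LOAD_FAST_LOAD_FAST t,q → push 80,1. Stack: [80, 1]
COMPARE_OP bool(>) → 80 vs 1 = True. Stack: [True]
POP_JUMP_IF_FALSE → pop True; no jump. Stack: []
LOAD_FAST t → push 80. Stack: [80]
LOAD_CONST → push 4. Stack: [80, 4]
BINARY_OP ^ → 80 ^ 4 = 84. Stack: [84]
LOAD_CONST → push 12. Stack: [84, 12]
BINARY_OP % → 84 % 12 = 0. Stack: [0]
STORE_FAST n → n=0. Stack: []
LOAD_FAST n → push 0. Stack: [0]
RETURN_VALUE → return 0.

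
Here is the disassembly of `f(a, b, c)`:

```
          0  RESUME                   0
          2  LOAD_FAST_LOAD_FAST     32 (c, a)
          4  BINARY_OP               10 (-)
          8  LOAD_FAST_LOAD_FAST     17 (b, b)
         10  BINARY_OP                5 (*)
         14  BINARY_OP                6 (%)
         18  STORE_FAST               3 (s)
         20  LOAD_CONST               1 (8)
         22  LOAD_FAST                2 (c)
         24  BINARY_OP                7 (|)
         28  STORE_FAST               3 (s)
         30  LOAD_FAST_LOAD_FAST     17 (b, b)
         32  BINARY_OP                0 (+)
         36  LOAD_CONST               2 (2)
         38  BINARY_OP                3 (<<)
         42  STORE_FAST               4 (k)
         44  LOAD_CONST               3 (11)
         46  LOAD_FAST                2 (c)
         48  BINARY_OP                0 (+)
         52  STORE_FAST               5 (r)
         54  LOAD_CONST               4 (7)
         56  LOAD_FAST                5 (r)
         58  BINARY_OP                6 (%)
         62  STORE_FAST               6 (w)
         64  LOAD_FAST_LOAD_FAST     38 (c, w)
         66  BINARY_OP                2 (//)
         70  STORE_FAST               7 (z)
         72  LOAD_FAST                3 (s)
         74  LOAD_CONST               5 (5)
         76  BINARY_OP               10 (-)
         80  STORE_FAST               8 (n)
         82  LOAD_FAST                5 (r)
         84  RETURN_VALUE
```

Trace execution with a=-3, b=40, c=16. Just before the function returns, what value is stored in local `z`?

LOAD_FAST_LOAD_FAST c,a → push 16,-3. Stack: [16, -3]
BINARY_OP - → 16 - -3 = 19. Stack: [19]
LOAD_FAST_LOAD_FAST b,b → push 40,40. Stack: [19, 40, 40]
BINARY_OP * → 40 * 40 = 1600. Stack: [19, 1600]
BINARY_OP % → 19 % 1600 = 19. Stack: [19]
STORE_FAST s → s=19. Stack: []
LOAD_CONST → push 8. Stack: [8]
LOAD_FAST c → push 16. Stack: [8, 16]
BINARY_OP | → 8 | 16 = 24. Stack: [24]
STORE_FAST s → s=24. Stack: []
LOAD_FAST_LOAD_FAST b,b → push 40,40. Stack: [40, 40]
BINARY_OP + → 40 + 40 = 80. Stack: [80]
LOAD_CONST → push 2. Stack: [80, 2]
BINARY_OP << → 80 << 2 = 320. Stack: [320]
STORE_FAST k → k=320. Stack: []
LOAD_CONST → push 11. Stack: [11]
LOAD_FAST c → push 16. Stack: [11, 16]
BINARY_OP + → 11 + 16 = 27. Stack: [27]
STORE_FAST r → r=27. Stack: []
LOAD_CONST → push 7. Stack: [7]
LOAD_FAST r → push 27. Stack: [7, 27]
BINARY_OP % → 7 % 27 = 7. Stack: [7]
STORE_FAST w → w=7. Stack: []
LOAD_FAST_LOAD_FAST c,w → push 16,7. Stack: [16, 7]
BINARY_OP // → 16 // 7 = 2. Stack: [2]
STORE_FAST z → z=2. Stack: []
LOAD_FAST s → push 24. Stack: [24]
LOAD_CONST → push 5. Stack: [24, 5]
BINARY_OP - → 24 - 5 = 19. Stack: [19]
STORE_FAST n → n=19. Stack: []
LOAD_FAST r → push 27. Stack: [27]
RETURN_VALUE → return 27.

2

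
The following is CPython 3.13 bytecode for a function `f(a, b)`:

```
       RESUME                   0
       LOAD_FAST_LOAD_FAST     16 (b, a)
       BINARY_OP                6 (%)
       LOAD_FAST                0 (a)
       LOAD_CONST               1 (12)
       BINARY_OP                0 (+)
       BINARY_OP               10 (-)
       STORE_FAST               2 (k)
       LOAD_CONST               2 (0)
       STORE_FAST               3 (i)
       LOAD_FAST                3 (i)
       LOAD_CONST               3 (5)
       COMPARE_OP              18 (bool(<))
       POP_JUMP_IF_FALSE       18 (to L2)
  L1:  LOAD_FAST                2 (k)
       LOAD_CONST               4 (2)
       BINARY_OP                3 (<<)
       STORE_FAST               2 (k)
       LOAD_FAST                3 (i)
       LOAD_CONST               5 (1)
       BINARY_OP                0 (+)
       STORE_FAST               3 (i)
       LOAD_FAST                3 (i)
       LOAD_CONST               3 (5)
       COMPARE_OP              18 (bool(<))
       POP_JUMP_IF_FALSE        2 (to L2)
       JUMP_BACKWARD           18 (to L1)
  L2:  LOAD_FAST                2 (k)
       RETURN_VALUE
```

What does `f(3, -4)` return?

LOAD_FAST_LOAD_FAST b,a → push -4,3
BINARY_OP % → -4 % 3 = 2
LOAD_FAST a → push 3
LOAD_CONST → push 12
BINARY_OP + → 3 + 12 = 15
BINARY_OP - → 2 - 15 = -13
STORE_FAST k → k=-13
LOAD_CONST → push 0
STORE_FAST i → i=0
LOAD_FAST i → push 0
LOAD_CONST → push 5
COMPARE_OP bool(<) → 0 vs 5 = True
POP_JUMP_IF_FALSE → pop True; no jump
LOAD_FAST k → push -13
LOAD_CONST → push 2
BINARY_OP << → -13 << 2 = -52
STORE_FAST k → k=-52
LOAD_FAST i → push 0
LOAD_CONST → push 1
BINARY_OP + → 0 + 1 = 1
STORE_FAST i → i=1
LOAD_FAST i → push 1
LOAD_CONST → push 5
COMPARE_OP bool(<) → 1 vs 5 = True
POP_JUMP_IF_FALSE → pop True; no jump
LOAD_FAST k → push -52
LOAD_CONST → push 2
BINARY_OP << → -52 << 2 = -208
STORE_FAST k → k=-208
LOAD_FAST i → push 1
LOAD_CONST → push 1
BINARY_OP + → 1 + 1 = 2
STORE_FAST i → i=2
LOAD_FAST i → push 2
LOAD_CONST → push 5
COMPARE_OP bool(<) → 2 vs 5 = True
POP_JUMP_IF_FALSE → pop True; no jump
LOAD_FAST k → push -208
LOAD_CONST → push 2
BINARY_OP << → -208 << 2 = -832
STORE_FAST k → k=-832
LOAD_FAST i → push 2
LOAD_CONST → push 1
BINARY_OP + → 2 + 1 = 3
STORE_FAST i → i=3
LOAD_FAST i → push 3
LOAD_CONST → push 5
COMPARE_OP bool(<) → 3 vs 5 = True
POP_JUMP_IF_FALSE → pop True; no jump
LOAD_FAST k → push -832
LOAD_CONST → push 2
BINARY_OP << → -832 << 2 = -3328
STORE_FAST k → k=-3328
LOAD_FAST i → push 3
LOAD_CONST → push 1
BINARY_OP + → 3 + 1 = 4
STORE_FAST i → i=4
LOAD_FAST i → push 4
LOAD_CONST → push 5
COMPARE_OP bool(<) → 4 vs 5 = True
POP_JUMP_IF_FALSE → pop True; no jump
LOAD_FAST k → push -3328
LOAD_CONST → push 2
BINARY_OP << → -3328 << 2 = -13312
STORE_FAST k → k=-13312
LOAD_FAST i → push 4
LOAD_CONST → push 1
BINARY_OP + → 4 + 1 = 5
STORE_FAST i → i=5
LOAD_FAST i → push 5
LOAD_CONST → push 5
COMPARE_OP bool(<) → 5 vs 5 = False
POP_JUMP_IF_FALSE → pop False; jump
LOAD_FAST k → push -13312
RETURN_VALUE → return -13312.

-13312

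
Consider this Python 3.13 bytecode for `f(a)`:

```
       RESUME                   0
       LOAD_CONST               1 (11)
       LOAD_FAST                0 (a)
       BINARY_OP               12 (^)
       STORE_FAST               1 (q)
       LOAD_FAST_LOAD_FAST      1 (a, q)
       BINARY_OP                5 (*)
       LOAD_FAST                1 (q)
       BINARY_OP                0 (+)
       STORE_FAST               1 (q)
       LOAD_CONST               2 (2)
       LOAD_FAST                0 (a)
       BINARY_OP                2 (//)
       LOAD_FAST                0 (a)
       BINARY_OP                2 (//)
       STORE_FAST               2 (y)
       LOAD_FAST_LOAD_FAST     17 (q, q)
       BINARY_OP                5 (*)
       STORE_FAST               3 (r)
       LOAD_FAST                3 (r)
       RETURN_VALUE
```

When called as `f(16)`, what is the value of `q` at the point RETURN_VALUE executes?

459

LOAD_CONST → push 11. Stack: [11]
LOAD_FAST a → push 16. Stack: [11, 16]
BINARY_OP ^ → 11 ^ 16 = 27. Stack: [27]
STORE_FAST q → q=27. Stack: []
LOAD_FAST_LOAD_FAST a,q → push 16,27. Stack: [16, 27]
BINARY_OP * → 16 * 27 = 432. Stack: [432]
LOAD_FAST q → push 27. Stack: [432, 27]
BINARY_OP + → 432 + 27 = 459. Stack: [459]
STORE_FAST q → q=459. Stack: []
LOAD_CONST → push 2. Stack: [2]
LOAD_FAST a → push 16. Stack: [2, 16]
BINARY_OP // → 2 // 16 = 0. Stack: [0]
LOAD_FAST a → push 16. Stack: [0, 16]
BINARY_OP // → 0 // 16 = 0. Stack: [0]
STORE_FAST y → y=0. Stack: []
LOAD_FAST_LOAD_FAST q,q → push 459,459. Stack: [459, 459]
BINARY_OP * → 459 * 459 = 210681. Stack: [210681]
STORE_FAST r → r=210681. Stack: []
LOAD_FAST r → push 210681. Stack: [210681]
RETURN_VALUE → return 210681.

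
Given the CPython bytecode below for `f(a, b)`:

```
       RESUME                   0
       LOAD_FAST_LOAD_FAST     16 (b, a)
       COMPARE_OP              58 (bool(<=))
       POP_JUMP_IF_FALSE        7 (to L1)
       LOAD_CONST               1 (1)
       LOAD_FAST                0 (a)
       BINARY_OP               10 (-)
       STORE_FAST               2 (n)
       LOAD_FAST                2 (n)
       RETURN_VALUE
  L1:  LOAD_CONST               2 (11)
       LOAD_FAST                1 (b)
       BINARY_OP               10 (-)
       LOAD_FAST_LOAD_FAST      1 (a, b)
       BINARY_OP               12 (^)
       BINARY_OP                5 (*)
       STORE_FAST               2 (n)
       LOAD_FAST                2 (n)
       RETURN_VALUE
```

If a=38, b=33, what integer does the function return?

-37

LOAD_FAST_LOAD_FAST b,a → push 33,38. Stack: [33, 38]
COMPARE_OP bool(<=) → 33 vs 38 = True. Stack: [True]
POP_JUMP_IF_FALSE → pop True; no jump. Stack: []
LOAD_CONST → push 1. Stack: [1]
LOAD_FAST a → push 38. Stack: [1, 38]
BINARY_OP - → 1 - 38 = -37. Stack: [-37]
STORE_FAST n → n=-37. Stack: []
LOAD_FAST n → push -37. Stack: [-37]
RETURN_VALUE → return -37.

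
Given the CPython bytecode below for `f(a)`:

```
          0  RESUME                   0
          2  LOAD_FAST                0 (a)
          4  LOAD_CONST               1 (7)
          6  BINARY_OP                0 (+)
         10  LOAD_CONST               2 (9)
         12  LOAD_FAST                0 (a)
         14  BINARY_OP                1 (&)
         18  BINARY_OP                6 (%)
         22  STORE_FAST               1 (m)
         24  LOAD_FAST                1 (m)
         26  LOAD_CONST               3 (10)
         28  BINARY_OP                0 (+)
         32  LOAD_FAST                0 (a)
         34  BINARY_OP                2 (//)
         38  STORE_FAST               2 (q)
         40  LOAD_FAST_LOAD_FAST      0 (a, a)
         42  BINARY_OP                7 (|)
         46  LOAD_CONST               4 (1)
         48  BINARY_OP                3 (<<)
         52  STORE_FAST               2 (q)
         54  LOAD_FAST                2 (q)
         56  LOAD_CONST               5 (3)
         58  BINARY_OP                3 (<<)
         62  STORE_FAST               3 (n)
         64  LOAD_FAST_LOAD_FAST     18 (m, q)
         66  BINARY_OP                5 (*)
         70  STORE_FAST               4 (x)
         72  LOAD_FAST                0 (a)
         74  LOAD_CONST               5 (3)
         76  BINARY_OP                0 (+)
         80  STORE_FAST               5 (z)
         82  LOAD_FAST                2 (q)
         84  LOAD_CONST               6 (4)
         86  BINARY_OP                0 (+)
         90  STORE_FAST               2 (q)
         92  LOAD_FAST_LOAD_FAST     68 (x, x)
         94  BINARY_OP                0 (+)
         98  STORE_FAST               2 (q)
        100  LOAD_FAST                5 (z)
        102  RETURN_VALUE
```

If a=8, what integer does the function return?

LOAD_FAST a → push 8. Stack: [8]
LOAD_CONST → push 7. Stack: [8, 7]
BINARY_OP + → 8 + 7 = 15. Stack: [15]
LOAD_CONST → push 9. Stack: [15, 9]
LOAD_FAST a → push 8. Stack: [15, 9, 8]
BINARY_OP & → 9 & 8 = 8. Stack: [15, 8]
BINARY_OP % → 15 % 8 = 7. Stack: [7]
STORE_FAST m → m=7. Stack: []
LOAD_FAST m → push 7. Stack: [7]
LOAD_CONST → push 10. Stack: [7, 10]
BINARY_OP + → 7 + 10 = 17. Stack: [17]
LOAD_FAST a → push 8. Stack: [17, 8]
BINARY_OP // → 17 // 8 = 2. Stack: [2]
STORE_FAST q → q=2. Stack: []
LOAD_FAST_LOAD_FAST a,a → push 8,8. Stack: [8, 8]
BINARY_OP | → 8 | 8 = 8. Stack: [8]
LOAD_CONST → push 1. Stack: [8, 1]
BINARY_OP << → 8 << 1 = 16. Stack: [16]
STORE_FAST q → q=16. Stack: []
LOAD_FAST q → push 16. Stack: [16]
LOAD_CONST → push 3. Stack: [16, 3]
BINARY_OP << → 16 << 3 = 128. Stack: [128]
STORE_FAST n → n=128. Stack: []
LOAD_FAST_LOAD_FAST m,q → push 7,16. Stack: [7, 16]
BINARY_OP * → 7 * 16 = 112. Stack: [112]
STORE_FAST x → x=112. Stack: []
LOAD_FAST a → push 8. Stack: [8]
LOAD_CONST → push 3. Stack: [8, 3]
BINARY_OP + → 8 + 3 = 11. Stack: [11]
STORE_FAST z → z=11. Stack: []
LOAD_FAST q → push 16. Stack: [16]
LOAD_CONST → push 4. Stack: [16, 4]
BINARY_OP + → 16 + 4 = 20. Stack: [20]
STORE_FAST q → q=20. Stack: []
LOAD_FAST_LOAD_FAST x,x → push 112,112. Stack: [112, 112]
BINARY_OP + → 112 + 112 = 224. Stack: [224]
STORE_FAST q → q=224. Stack: []
LOAD_FAST z → push 11. Stack: [11]
RETURN_VALUE → return 11.

11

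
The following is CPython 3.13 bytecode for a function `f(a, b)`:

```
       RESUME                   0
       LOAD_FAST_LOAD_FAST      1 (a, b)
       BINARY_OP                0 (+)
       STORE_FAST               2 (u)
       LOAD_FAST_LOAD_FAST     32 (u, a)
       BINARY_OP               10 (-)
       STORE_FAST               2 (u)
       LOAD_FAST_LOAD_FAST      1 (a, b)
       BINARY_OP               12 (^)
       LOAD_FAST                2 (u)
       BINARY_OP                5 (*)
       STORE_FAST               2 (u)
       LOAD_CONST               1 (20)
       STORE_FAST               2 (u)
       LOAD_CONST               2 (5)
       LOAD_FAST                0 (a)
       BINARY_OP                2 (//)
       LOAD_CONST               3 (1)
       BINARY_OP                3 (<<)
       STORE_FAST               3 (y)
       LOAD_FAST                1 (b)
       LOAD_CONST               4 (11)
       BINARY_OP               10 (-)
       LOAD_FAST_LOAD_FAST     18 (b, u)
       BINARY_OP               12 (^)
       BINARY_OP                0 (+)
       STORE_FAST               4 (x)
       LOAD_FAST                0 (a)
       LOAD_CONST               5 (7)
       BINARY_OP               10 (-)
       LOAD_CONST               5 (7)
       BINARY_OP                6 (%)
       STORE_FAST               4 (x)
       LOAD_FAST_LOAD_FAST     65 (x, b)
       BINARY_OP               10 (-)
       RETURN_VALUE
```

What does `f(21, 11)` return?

-11

LOAD_FAST_LOAD_FAST a,b → push 21,11. Stack: [21, 11]
BINARY_OP + → 21 + 11 = 32. Stack: [32]
STORE_FAST u → u=32. Stack: []
LOAD_FAST_LOAD_FAST u,a → push 32,21. Stack: [32, 21]
BINARY_OP - → 32 - 21 = 11. Stack: [11]
STORE_FAST u → u=11. Stack: []
LOAD_FAST_LOAD_FAST a,b → push 21,11. Stack: [21, 11]
BINARY_OP ^ → 21 ^ 11 = 30. Stack: [30]
LOAD_FAST u → push 11. Stack: [30, 11]
BINARY_OP * → 30 * 11 = 330. Stack: [330]
STORE_FAST u → u=330. Stack: []
LOAD_CONST → push 20. Stack: [20]
STORE_FAST u → u=20. Stack: []
LOAD_CONST → push 5. Stack: [5]
LOAD_FAST a → push 21. Stack: [5, 21]
BINARY_OP // → 5 // 21 = 0. Stack: [0]
LOAD_CONST → push 1. Stack: [0, 1]
BINARY_OP << → 0 << 1 = 0. Stack: [0]
STORE_FAST y → y=0. Stack: []
LOAD_FAST b → push 11. Stack: [11]
LOAD_CONST → push 11. Stack: [11, 11]
BINARY_OP - → 11 - 11 = 0. Stack: [0]
LOAD_FAST_LOAD_FAST b,u → push 11,20. Stack: [0, 11, 20]
BINARY_OP ^ → 11 ^ 20 = 31. Stack: [0, 31]
BINARY_OP + → 0 + 31 = 31. Stack: [31]
STORE_FAST x → x=31. Stack: []
LOAD_FAST a → push 21. Stack: [21]
LOAD_CONST → push 7. Stack: [21, 7]
BINARY_OP - → 21 - 7 = 14. Stack: [14]
LOAD_CONST → push 7. Stack: [14, 7]
BINARY_OP % → 14 % 7 = 0. Stack: [0]
STORE_FAST x → x=0. Stack: []
LOAD_FAST_LOAD_FAST x,b → push 0,11. Stack: [0, 11]
BINARY_OP - → 0 - 11 = -11. Stack: [-11]
RETURN_VALUE → return -11.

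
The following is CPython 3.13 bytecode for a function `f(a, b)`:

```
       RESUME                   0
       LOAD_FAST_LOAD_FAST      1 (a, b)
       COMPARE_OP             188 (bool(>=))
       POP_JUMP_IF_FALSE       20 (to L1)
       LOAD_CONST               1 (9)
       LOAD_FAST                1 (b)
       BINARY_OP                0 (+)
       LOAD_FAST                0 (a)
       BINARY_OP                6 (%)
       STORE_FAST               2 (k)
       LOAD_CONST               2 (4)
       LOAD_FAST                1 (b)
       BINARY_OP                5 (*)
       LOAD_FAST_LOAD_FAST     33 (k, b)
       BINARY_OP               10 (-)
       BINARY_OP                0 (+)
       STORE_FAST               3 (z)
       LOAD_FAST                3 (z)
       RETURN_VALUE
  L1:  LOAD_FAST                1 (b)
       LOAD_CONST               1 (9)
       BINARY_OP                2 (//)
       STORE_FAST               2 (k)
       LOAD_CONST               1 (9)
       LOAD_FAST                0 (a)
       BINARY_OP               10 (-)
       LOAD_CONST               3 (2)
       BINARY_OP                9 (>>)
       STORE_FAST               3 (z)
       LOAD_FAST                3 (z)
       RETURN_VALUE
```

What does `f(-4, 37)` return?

3

LOAD_FAST_LOAD_FAST a,b → push -4,37. Stack: [-4, 37]
COMPARE_OP bool(>=) → -4 vs 37 = False. Stack: [False]
POP_JUMP_IF_FALSE → pop False; jump. Stack: []
LOAD_FAST b → push 37. Stack: [37]
LOAD_CONST → push 9. Stack: [37, 9]
BINARY_OP // → 37 // 9 = 4. Stack: [4]
STORE_FAST k → k=4. Stack: []
LOAD_CONST → push 9. Stack: [9]
LOAD_FAST a → push -4. Stack: [9, -4]
BINARY_OP - → 9 - -4 = 13. Stack: [13]
LOAD_CONST → push 2. Stack: [13, 2]
BINARY_OP >> → 13 >> 2 = 3. Stack: [3]
STORE_FAST z → z=3. Stack: []
LOAD_FAST z → push 3. Stack: [3]
RETURN_VALUE → return 3.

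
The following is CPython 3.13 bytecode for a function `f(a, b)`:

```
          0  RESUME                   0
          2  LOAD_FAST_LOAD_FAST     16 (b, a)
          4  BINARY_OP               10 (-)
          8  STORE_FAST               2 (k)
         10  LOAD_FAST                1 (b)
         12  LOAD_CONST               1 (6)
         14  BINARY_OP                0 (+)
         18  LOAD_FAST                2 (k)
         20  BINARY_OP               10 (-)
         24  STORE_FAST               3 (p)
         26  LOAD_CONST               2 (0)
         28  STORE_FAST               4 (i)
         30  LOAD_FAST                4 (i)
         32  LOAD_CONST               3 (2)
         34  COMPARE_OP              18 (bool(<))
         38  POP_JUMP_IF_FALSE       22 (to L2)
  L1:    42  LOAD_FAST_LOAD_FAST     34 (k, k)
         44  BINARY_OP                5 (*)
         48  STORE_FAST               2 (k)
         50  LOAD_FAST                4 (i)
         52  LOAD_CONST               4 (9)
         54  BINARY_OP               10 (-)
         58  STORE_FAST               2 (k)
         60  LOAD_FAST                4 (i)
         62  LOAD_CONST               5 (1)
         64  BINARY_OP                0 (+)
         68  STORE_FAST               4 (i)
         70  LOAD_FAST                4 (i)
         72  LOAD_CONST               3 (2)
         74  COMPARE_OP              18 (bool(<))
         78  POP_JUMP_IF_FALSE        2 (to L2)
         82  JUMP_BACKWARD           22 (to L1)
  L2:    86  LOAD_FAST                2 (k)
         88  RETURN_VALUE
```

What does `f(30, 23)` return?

LOAD_FAST_LOAD_FAST b,a → push 23,30. Stack: [23, 30]
BINARY_OP - → 23 - 30 = -7. Stack: [-7]
STORE_FAST k → k=-7. Stack: []
LOAD_FAST b → push 23. Stack: [23]
LOAD_CONST → push 6. Stack: [23, 6]
BINARY_OP + → 23 + 6 = 29. Stack: [29]
LOAD_FAST k → push -7. Stack: [29, -7]
BINARY_OP - → 29 - -7 = 36. Stack: [36]
STORE_FAST p → p=36. Stack: []
LOAD_CONST → push 0. Stack: [0]
STORE_FAST i → i=0. Stack: []
LOAD_FAST i → push 0. Stack: [0]
LOAD_CONST → push 2. Stack: [0, 2]
COMPARE_OP bool(<) → 0 vs 2 = True. Stack: [True]
POP_JUMP_IF_FALSE → pop True; no jump. Stack: []
LOAD_FAST_LOAD_FAST k,k → push -7,-7. Stack: [-7, -7]
BINARY_OP * → -7 * -7 = 49. Stack: [49]
STORE_FAST k → k=49. Stack: []
LOAD_FAST i → push 0. Stack: [0]
LOAD_CONST → push 9. Stack: [0, 9]
BINARY_OP - → 0 - 9 = -9. Stack: [-9]
STORE_FAST k → k=-9. Stack: []
LOAD_FAST i → push 0. Stack: [0]
LOAD_CONST → push 1. Stack: [0, 1]
BINARY_OP + → 0 + 1 = 1. Stack: [1]
STORE_FAST i → i=1. Stack: []
LOAD_FAST i → push 1. Stack: [1]
LOAD_CONST → push 2. Stack: [1, 2]
COMPARE_OP bool(<) → 1 vs 2 = True. Stack: [True]
POP_JUMP_IF_FALSE → pop True; no jump. Stack: []
LOAD_FAST_LOAD_FAST k,k → push -9,-9. Stack: [-9, -9]
BINARY_OP * → -9 * -9 = 81. Stack: [81]
STORE_FAST k → k=81. Stack: []
LOAD_FAST i → push 1. Stack: [1]
LOAD_CONST → push 9. Stack: [1, 9]
BINARY_OP - → 1 - 9 = -8. Stack: [-8]
STORE_FAST k → k=-8. Stack: []
LOAD_FAST i → push 1. Stack: [1]
LOAD_CONST → push 1. Stack: [1, 1]
BINARY_OP + → 1 + 1 = 2. Stack: [2]
STORE_FAST i → i=2. Stack: []
LOAD_FAST i → push 2. Stack: [2]
LOAD_CONST → push 2. Stack: [2, 2]
COMPARE_OP bool(<) → 2 vs 2 = False. Stack: [False]
POP_JUMP_IF_FALSE → pop False; jump. Stack: []
LOAD_FAST k → push -8. Stack: [-8]
RETURN_VALUE → return -8.

-8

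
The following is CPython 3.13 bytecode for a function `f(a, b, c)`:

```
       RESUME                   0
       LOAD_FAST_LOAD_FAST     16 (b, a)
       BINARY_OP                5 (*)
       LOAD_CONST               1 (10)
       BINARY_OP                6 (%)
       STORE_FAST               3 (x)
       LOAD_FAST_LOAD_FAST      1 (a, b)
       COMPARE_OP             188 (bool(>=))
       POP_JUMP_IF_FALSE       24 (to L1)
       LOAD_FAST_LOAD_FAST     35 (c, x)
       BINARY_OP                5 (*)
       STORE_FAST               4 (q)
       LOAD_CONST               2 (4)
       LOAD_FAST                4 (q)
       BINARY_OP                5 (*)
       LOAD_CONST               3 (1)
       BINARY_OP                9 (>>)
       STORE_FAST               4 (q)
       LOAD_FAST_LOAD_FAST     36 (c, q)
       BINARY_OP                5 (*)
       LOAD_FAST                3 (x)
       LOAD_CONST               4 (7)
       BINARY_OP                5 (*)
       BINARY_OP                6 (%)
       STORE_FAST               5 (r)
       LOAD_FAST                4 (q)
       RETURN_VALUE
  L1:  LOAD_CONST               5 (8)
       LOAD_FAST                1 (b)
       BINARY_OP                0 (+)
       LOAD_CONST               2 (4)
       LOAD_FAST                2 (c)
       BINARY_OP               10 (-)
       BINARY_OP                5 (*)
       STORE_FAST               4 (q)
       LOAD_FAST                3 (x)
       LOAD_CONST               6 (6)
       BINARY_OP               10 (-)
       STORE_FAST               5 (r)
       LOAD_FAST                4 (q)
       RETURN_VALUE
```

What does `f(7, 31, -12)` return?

LOAD_FAST_LOAD_FAST b,a → push 31,7. Stack: [31, 7]
BINARY_OP * → 31 * 7 = 217. Stack: [217]
LOAD_CONST → push 10. Stack: [217, 10]
BINARY_OP % → 217 % 10 = 7. Stack: [7]
STORE_FAST x → x=7. Stack: []
LOAD_FAST_LOAD_FAST a,b → push 7,31. Stack: [7, 31]
COMPARE_OP bool(>=) → 7 vs 31 = False. Stack: [False]
POP_JUMP_IF_FALSE → pop False; jump. Stack: []
LOAD_CONST → push 8. Stack: [8]
LOAD_FAST b → push 31. Stack: [8, 31]
BINARY_OP + → 8 + 31 = 39. Stack: [39]
LOAD_CONST → push 4. Stack: [39, 4]
LOAD_FAST c → push -12. Stack: [39, 4, -12]
BINARY_OP - → 4 - -12 = 16. Stack: [39, 16]
BINARY_OP * → 39 * 16 = 624. Stack: [624]
STORE_FAST q → q=624. Stack: []
LOAD_FAST x → push 7. Stack: [7]
LOAD_CONST → push 6. Stack: [7, 6]
BINARY_OP - → 7 - 6 = 1. Stack: [1]
STORE_FAST r → r=1. Stack: []
LOAD_FAST q → push 624. Stack: [624]
RETURN_VALUE → return 624.

624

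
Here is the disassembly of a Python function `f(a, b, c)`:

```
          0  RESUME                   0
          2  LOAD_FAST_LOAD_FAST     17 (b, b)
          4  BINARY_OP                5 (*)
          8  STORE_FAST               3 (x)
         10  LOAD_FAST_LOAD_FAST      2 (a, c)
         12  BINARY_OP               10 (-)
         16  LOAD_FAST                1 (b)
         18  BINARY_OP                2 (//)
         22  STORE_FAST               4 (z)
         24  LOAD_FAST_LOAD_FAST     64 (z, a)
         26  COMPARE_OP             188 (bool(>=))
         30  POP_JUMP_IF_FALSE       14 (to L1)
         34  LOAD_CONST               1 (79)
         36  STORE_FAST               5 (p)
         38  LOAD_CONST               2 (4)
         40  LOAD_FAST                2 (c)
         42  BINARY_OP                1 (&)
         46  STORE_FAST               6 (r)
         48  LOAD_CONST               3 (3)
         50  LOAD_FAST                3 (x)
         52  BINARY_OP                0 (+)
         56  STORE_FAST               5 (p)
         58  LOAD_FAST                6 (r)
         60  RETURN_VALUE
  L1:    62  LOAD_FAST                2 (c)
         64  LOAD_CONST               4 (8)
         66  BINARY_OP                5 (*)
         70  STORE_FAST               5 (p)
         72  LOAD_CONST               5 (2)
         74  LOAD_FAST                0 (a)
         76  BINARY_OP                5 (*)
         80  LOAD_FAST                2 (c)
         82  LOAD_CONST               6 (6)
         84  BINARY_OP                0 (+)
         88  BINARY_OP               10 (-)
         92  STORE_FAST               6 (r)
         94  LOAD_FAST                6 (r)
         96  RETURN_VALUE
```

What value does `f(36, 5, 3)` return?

63

LOAD_FAST_LOAD_FAST b,b → push 5,5. Stack: [5, 5]
BINARY_OP * → 5 * 5 = 25. Stack: [25]
STORE_FAST x → x=25. Stack: []
LOAD_FAST_LOAD_FAST a,c → push 36,3. Stack: [36, 3]
BINARY_OP - → 36 - 3 = 33. Stack: [33]
LOAD_FAST b → push 5. Stack: [33, 5]
BINARY_OP // → 33 // 5 = 6. Stack: [6]
STORE_FAST z → z=6. Stack: []
LOAD_FAST_LOAD_FAST z,a → push 6,36. Stack: [6, 36]
COMPARE_OP bool(>=) → 6 vs 36 = False. Stack: [False]
POP_JUMP_IF_FALSE → pop False; jump. Stack: []
LOAD_FAST c → push 3. Stack: [3]
LOAD_CONST → push 8. Stack: [3, 8]
BINARY_OP * → 3 * 8 = 24. Stack: [24]
STORE_FAST p → p=24. Stack: []
LOAD_CONST → push 2. Stack: [2]
LOAD_FAST a → push 36. Stack: [2, 36]
BINARY_OP * → 2 * 36 = 72. Stack: [72]
LOAD_FAST c → push 3. Stack: [72, 3]
LOAD_CONST → push 6. Stack: [72, 3, 6]
BINARY_OP + → 3 + 6 = 9. Stack: [72, 9]
BINARY_OP - → 72 - 9 = 63. Stack: [63]
STORE_FAST r → r=63. Stack: []
LOAD_FAST r → push 63. Stack: [63]
RETURN_VALUE → return 63.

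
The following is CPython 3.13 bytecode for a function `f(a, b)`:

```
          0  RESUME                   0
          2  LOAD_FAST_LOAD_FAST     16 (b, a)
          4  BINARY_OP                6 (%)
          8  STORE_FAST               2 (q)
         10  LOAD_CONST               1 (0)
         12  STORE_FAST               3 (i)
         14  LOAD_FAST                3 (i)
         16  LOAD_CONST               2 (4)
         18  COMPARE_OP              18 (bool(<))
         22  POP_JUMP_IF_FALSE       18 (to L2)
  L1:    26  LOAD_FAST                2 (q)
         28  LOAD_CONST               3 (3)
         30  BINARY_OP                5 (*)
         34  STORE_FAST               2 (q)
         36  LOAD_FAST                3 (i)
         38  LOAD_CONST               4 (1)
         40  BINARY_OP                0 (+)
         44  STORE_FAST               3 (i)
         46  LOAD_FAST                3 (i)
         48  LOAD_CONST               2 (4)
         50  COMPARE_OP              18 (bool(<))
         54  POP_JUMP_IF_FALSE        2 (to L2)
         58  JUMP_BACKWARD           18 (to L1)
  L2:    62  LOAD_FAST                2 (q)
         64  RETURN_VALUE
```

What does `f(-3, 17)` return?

LOAD_FAST_LOAD_FAST b,a → push 17,-3. Stack: [17, -3]
BINARY_OP % → 17 % -3 = -1. Stack: [-1]
STORE_FAST q → q=-1. Stack: []
LOAD_CONST → push 0. Stack: [0]
STORE_FAST i → i=0. Stack: []
LOAD_FAST i → push 0. Stack: [0]
LOAD_CONST → push 4. Stack: [0, 4]
COMPARE_OP bool(<) → 0 vs 4 = True. Stack: [True]
POP_JUMP_IF_FALSE → pop True; no jump. Stack: []
LOAD_FAST q → push -1. Stack: [-1]
LOAD_CONST → push 3. Stack: [-1, 3]
BINARY_OP * → -1 * 3 = -3. Stack: [-3]
STORE_FAST q → q=-3. Stack: []
LOAD_FAST i → push 0. Stack: [0]
LOAD_CONST → push 1. Stack: [0, 1]
BINARY_OP + → 0 + 1 = 1. Stack: [1]
STORE_FAST i → i=1. Stack: []
LOAD_FAST i → push 1. Stack: [1]
LOAD_CONST → push 4. Stack: [1, 4]
COMPARE_OP bool(<) → 1 vs 4 = True. Stack: [True]
POP_JUMP_IF_FALSE → pop True; no jump. Stack: []
LOAD_FAST q → push -3. Stack: [-3]
LOAD_CONST → push 3. Stack: [-3, 3]
BINARY_OP * → -3 * 3 = -9. Stack: [-9]
STORE_FAST q → q=-9. Stack: []
LOAD_FAST i → push 1. Stack: [1]
LOAD_CONST → push 1. Stack: [1, 1]
BINARY_OP + → 1 + 1 = 2. Stack: [2]
STORE_FAST i → i=2. Stack: []
LOAD_FAST i → push 2. Stack: [2]
LOAD_CONST → push 4. Stack: [2, 4]
COMPARE_OP bool(<) → 2 vs 4 = True. Stack: [True]
POP_JUMP_IF_FALSE → pop True; no jump. Stack: []
LOAD_FAST q → push -9. Stack: [-9]
LOAD_CONST → push 3. Stack: [-9, 3]
BINARY_OP * → -9 * 3 = -27. Stack: [-27]
STORE_FAST q → q=-27. Stack: []
LOAD_FAST i → push 2. Stack: [2]
LOAD_CONST → push 1. Stack: [2, 1]
BINARY_OP + → 2 + 1 = 3. Stack: [3]
STORE_FAST i → i=3. Stack: []
LOAD_FAST i → push 3. Stack: [3]
LOAD_CONST → push 4. Stack: [3, 4]
COMPARE_OP bool(<) → 3 vs 4 = True. Stack: [True]
POP_JUMP_IF_FALSE → pop True; no jump. Stack: []
LOAD_FAST q → push -27. Stack: [-27]
LOAD_CONST → push 3. Stack: [-27, 3]
BINARY_OP * → -27 * 3 = -81. Stack: [-81]
STORE_FAST q → q=-81. Stack: []
LOAD_FAST i → push 3. Stack: [3]
LOAD_CONST → push 1. Stack: [3, 1]
BINARY_OP + → 3 + 1 = 4. Stack: [4]
STORE_FAST i → i=4. Stack: []
LOAD_FAST i → push 4. Stack: [4]
LOAD_CONST → push 4. Stack: [4, 4]
COMPARE_OP bool(<) → 4 vs 4 = False. Stack: [False]
POP_JUMP_IF_FALSE → pop False; jump. Stack: []
LOAD_FAST q → push -81. Stack: [-81]
RETURN_VALUE → return -81.

-81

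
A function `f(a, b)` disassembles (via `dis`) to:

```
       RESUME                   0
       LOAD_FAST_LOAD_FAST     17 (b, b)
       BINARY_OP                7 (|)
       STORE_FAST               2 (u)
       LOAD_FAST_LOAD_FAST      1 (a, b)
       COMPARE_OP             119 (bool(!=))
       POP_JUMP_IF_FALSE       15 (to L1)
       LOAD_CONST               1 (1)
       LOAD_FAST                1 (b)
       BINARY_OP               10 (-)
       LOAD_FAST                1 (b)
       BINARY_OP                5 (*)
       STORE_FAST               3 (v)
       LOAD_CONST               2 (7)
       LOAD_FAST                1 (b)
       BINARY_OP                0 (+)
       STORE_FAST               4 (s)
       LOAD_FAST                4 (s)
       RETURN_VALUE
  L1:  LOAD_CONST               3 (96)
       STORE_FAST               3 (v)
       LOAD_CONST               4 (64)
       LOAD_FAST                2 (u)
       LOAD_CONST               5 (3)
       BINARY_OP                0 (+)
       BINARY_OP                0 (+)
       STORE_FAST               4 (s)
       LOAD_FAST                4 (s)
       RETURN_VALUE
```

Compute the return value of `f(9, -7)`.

0

LOAD_FAST_LOAD_FAST b,b → push -7,-7. Stack: [-7, -7]
BINARY_OP | → -7 | -7 = -7. Stack: [-7]
STORE_FAST u → u=-7. Stack: []
LOAD_FAST_LOAD_FAST a,b → push 9,-7. Stack: [9, -7]
COMPARE_OP bool(!=) → 9 vs -7 = True. Stack: [True]
POP_JUMP_IF_FALSE → pop True; no jump. Stack: []
LOAD_CONST → push 1. Stack: [1]
LOAD_FAST b → push -7. Stack: [1, -7]
BINARY_OP - → 1 - -7 = 8. Stack: [8]
LOAD_FAST b → push -7. Stack: [8, -7]
BINARY_OP * → 8 * -7 = -56. Stack: [-56]
STORE_FAST v → v=-56. Stack: []
LOAD_CONST → push 7. Stack: [7]
LOAD_FAST b → push -7. Stack: [7, -7]
BINARY_OP + → 7 + -7 = 0. Stack: [0]
STORE_FAST s → s=0. Stack: []
LOAD_FAST s → push 0. Stack: [0]
RETURN_VALUE → return 0.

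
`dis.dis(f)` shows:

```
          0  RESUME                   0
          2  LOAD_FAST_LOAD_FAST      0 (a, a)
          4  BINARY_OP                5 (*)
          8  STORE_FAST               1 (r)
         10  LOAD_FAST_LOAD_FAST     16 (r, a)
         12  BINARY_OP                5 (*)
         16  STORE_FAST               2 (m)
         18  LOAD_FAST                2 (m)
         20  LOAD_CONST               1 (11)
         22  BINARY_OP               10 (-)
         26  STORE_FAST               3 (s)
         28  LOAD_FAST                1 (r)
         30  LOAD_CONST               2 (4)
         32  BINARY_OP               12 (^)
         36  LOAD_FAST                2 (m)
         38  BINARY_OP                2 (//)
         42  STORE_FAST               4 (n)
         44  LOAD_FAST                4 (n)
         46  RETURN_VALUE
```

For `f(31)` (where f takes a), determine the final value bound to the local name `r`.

961

LOAD_FAST_LOAD_FAST a,a → push 31,31. Stack: [31, 31]
BINARY_OP * → 31 * 31 = 961. Stack: [961]
STORE_FAST r → r=961. Stack: []
LOAD_FAST_LOAD_FAST r,a → push 961,31. Stack: [961, 31]
BINARY_OP * → 961 * 31 = 29791. Stack: [29791]
STORE_FAST m → m=29791. Stack: []
LOAD_FAST m → push 29791. Stack: [29791]
LOAD_CONST → push 11. Stack: [29791, 11]
BINARY_OP - → 29791 - 11 = 29780. Stack: [29780]
STORE_FAST s → s=29780. Stack: []
LOAD_FAST r → push 961. Stack: [961]
LOAD_CONST → push 4. Stack: [961, 4]
BINARY_OP ^ → 961 ^ 4 = 965. Stack: [965]
LOAD_FAST m → push 29791. Stack: [965, 29791]
BINARY_OP // → 965 // 29791 = 0. Stack: [0]
STORE_FAST n → n=0. Stack: []
LOAD_FAST n → push 0. Stack: [0]
RETURN_VALUE → return 0.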